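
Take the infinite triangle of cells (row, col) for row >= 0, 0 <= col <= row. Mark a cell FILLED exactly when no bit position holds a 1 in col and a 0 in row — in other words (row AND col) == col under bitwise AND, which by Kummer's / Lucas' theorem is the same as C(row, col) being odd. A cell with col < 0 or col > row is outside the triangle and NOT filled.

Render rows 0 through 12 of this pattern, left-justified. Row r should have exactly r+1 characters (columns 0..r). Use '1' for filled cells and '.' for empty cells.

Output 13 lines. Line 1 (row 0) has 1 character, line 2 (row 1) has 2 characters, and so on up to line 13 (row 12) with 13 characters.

Answer: 1
11
1.1
1111
1...1
11..11
1.1.1.1
11111111
1.......1
11......11
1.1.....1.1
1111....1111
1...1...1...1

Derivation:
r0=0: 1
r1=1: 11
r2=10: 1.1
r3=11: 1111
r4=100: 1...1
r5=101: 11..11
r6=110: 1.1.1.1
r7=111: 11111111
r8=1000: 1.......1
r9=1001: 11......11
r10=1010: 1.1.....1.1
r11=1011: 1111....1111
r12=1100: 1...1...1...1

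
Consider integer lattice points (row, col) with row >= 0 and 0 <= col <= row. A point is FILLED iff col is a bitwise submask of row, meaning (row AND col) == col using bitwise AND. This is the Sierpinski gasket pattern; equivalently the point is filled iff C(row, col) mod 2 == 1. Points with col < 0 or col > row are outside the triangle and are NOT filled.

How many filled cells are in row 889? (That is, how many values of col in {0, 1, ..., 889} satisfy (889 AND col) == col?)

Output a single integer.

889 in binary = 1101111001
popcount(889) = number of 1-bits in 1101111001 = 7
A col c satisfies (889 AND c) == c iff every set bit of c is also set in 889; each of the 7 set bits of 889 can independently be on or off in c.
count = 2^7 = 128

Answer: 128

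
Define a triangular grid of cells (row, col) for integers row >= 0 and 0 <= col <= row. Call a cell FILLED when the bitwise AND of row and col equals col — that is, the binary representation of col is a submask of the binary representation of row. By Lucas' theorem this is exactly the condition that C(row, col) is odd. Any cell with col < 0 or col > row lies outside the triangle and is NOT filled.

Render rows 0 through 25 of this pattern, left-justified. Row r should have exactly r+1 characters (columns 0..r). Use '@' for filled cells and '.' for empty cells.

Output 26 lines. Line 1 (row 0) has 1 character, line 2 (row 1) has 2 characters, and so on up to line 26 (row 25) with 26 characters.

Answer: @
@@
@.@
@@@@
@...@
@@..@@
@.@.@.@
@@@@@@@@
@.......@
@@......@@
@.@.....@.@
@@@@....@@@@
@...@...@...@
@@..@@..@@..@@
@.@.@.@.@.@.@.@
@@@@@@@@@@@@@@@@
@...............@
@@..............@@
@.@.............@.@
@@@@............@@@@
@...@...........@...@
@@..@@..........@@..@@
@.@.@.@.........@.@.@.@
@@@@@@@@........@@@@@@@@
@.......@.......@.......@
@@......@@......@@......@@

Derivation:
r0=0: @
r1=1: @@
r2=10: @.@
r3=11: @@@@
r4=100: @...@
r5=101: @@..@@
r6=110: @.@.@.@
r7=111: @@@@@@@@
r8=1000: @.......@
r9=1001: @@......@@
r10=1010: @.@.....@.@
r11=1011: @@@@....@@@@
r12=1100: @...@...@...@
r13=1101: @@..@@..@@..@@
r14=1110: @.@.@.@.@.@.@.@
r15=1111: @@@@@@@@@@@@@@@@
r16=10000: @...............@
r17=10001: @@..............@@
r18=10010: @.@.............@.@
r19=10011: @@@@............@@@@
r20=10100: @...@...........@...@
r21=10101: @@..@@..........@@..@@
r22=10110: @.@.@.@.........@.@.@.@
r23=10111: @@@@@@@@........@@@@@@@@
r24=11000: @.......@.......@.......@
r25=11001: @@......@@......@@......@@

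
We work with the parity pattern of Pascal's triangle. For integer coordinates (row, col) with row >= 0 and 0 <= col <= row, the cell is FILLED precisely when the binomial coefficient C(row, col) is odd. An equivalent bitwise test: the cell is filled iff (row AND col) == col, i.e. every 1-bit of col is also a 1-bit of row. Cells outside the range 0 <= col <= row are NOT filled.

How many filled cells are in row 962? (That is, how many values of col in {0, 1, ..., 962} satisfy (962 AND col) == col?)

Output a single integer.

962 in binary = 1111000010
popcount(962) = number of 1-bits in 1111000010 = 5
A col c satisfies (962 AND c) == c iff every set bit of c is also set in 962; each of the 5 set bits of 962 can independently be on or off in c.
count = 2^5 = 32

Answer: 32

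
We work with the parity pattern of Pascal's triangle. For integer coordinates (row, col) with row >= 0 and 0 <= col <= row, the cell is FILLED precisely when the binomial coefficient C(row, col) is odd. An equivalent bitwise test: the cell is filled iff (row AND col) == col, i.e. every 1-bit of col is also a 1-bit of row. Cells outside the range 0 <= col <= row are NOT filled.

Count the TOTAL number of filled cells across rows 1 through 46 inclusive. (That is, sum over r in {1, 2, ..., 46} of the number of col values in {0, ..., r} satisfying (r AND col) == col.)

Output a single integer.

r1=1 pc1: +2 =2
r2=10 pc1: +2 =4
r3=11 pc2: +4 =8
r4=100 pc1: +2 =10
r5=101 pc2: +4 =14
r6=110 pc2: +4 =18
r7=111 pc3: +8 =26
r8=1000 pc1: +2 =28
r9=1001 pc2: +4 =32
r10=1010 pc2: +4 =36
r11=1011 pc3: +8 =44
r12=1100 pc2: +4 =48
r13=1101 pc3: +8 =56
r14=1110 pc3: +8 =64
r15=1111 pc4: +16 =80
r16=10000 pc1: +2 =82
r17=10001 pc2: +4 =86
r18=10010 pc2: +4 =90
r19=10011 pc3: +8 =98
r20=10100 pc2: +4 =102
r21=10101 pc3: +8 =110
r22=10110 pc3: +8 =118
r23=10111 pc4: +16 =134
r24=11000 pc2: +4 =138
r25=11001 pc3: +8 =146
r26=11010 pc3: +8 =154
r27=11011 pc4: +16 =170
r28=11100 pc3: +8 =178
r29=11101 pc4: +16 =194
r30=11110 pc4: +16 =210
r31=11111 pc5: +32 =242
r32=100000 pc1: +2 =244
r33=100001 pc2: +4 =248
r34=100010 pc2: +4 =252
r35=100011 pc3: +8 =260
r36=100100 pc2: +4 =264
r37=100101 pc3: +8 =272
r38=100110 pc3: +8 =280
r39=100111 pc4: +16 =296
r40=101000 pc2: +4 =300
r41=101001 pc3: +8 =308
r42=101010 pc3: +8 =316
r43=101011 pc4: +16 =332
r44=101100 pc3: +8 =340
r45=101101 pc4: +16 =356
r46=101110 pc4: +16 =372

Answer: 372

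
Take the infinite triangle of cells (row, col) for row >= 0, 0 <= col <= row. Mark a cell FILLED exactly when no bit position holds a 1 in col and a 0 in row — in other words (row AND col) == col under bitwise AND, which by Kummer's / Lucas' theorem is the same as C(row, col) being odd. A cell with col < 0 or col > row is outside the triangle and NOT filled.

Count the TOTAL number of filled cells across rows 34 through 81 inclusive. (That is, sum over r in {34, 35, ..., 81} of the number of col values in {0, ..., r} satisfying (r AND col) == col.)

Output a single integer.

Answer: 654

Derivation:
r34=100010 pc2: +4 =4
r35=100011 pc3: +8 =12
r36=100100 pc2: +4 =16
r37=100101 pc3: +8 =24
r38=100110 pc3: +8 =32
r39=100111 pc4: +16 =48
r40=101000 pc2: +4 =52
r41=101001 pc3: +8 =60
r42=101010 pc3: +8 =68
r43=101011 pc4: +16 =84
r44=101100 pc3: +8 =92
r45=101101 pc4: +16 =108
r46=101110 pc4: +16 =124
r47=101111 pc5: +32 =156
r48=110000 pc2: +4 =160
r49=110001 pc3: +8 =168
r50=110010 pc3: +8 =176
r51=110011 pc4: +16 =192
r52=110100 pc3: +8 =200
r53=110101 pc4: +16 =216
r54=110110 pc4: +16 =232
r55=110111 pc5: +32 =264
r56=111000 pc3: +8 =272
r57=111001 pc4: +16 =288
r58=111010 pc4: +16 =304
r59=111011 pc5: +32 =336
r60=111100 pc4: +16 =352
r61=111101 pc5: +32 =384
r62=111110 pc5: +32 =416
r63=111111 pc6: +64 =480
r64=1000000 pc1: +2 =482
r65=1000001 pc2: +4 =486
r66=1000010 pc2: +4 =490
r67=1000011 pc3: +8 =498
r68=1000100 pc2: +4 =502
r69=1000101 pc3: +8 =510
r70=1000110 pc3: +8 =518
r71=1000111 pc4: +16 =534
r72=1001000 pc2: +4 =538
r73=1001001 pc3: +8 =546
r74=1001010 pc3: +8 =554
r75=1001011 pc4: +16 =570
r76=1001100 pc3: +8 =578
r77=1001101 pc4: +16 =594
r78=1001110 pc4: +16 =610
r79=1001111 pc5: +32 =642
r80=1010000 pc2: +4 =646
r81=1010001 pc3: +8 =654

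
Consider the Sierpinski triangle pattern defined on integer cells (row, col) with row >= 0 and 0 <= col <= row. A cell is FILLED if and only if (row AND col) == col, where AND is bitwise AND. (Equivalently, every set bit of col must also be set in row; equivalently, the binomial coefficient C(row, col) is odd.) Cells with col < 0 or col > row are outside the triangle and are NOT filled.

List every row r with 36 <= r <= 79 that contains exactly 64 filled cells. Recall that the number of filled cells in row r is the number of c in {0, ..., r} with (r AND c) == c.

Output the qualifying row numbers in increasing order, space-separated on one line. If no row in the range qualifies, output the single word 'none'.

Answer: 63

Derivation:
Row r has 2^popcount(r) filled cells, so we need popcount(r) = log2(64) = 6.
Scan r = 36..79 and keep those with exactly 6 one-bits:
r=36=100100 popcount=2 -> skip
r=37=100101 popcount=3 -> skip
r=38=100110 popcount=3 -> skip
r=39=100111 popcount=4 -> skip
r=40=101000 popcount=2 -> skip
r=41=101001 popcount=3 -> skip
r=42=101010 popcount=3 -> skip
r=43=101011 popcount=4 -> skip
r=44=101100 popcount=3 -> skip
r=45=101101 popcount=4 -> skip
r=46=101110 popcount=4 -> skip
r=47=101111 popcount=5 -> skip
r=48=110000 popcount=2 -> skip
r=49=110001 popcount=3 -> skip
r=50=110010 popcount=3 -> skip
r=51=110011 popcount=4 -> skip
r=52=110100 popcount=3 -> skip
r=53=110101 popcount=4 -> skip
r=54=110110 popcount=4 -> skip
r=55=110111 popcount=5 -> skip
r=56=111000 popcount=3 -> skip
r=57=111001 popcount=4 -> skip
r=58=111010 popcount=4 -> skip
r=59=111011 popcount=5 -> skip
r=60=111100 popcount=4 -> skip
r=61=111101 popcount=5 -> skip
r=62=111110 popcount=5 -> skip
r=63=111111 popcount=6 -> KEEP
r=64=1000000 popcount=1 -> skip
r=65=1000001 popcount=2 -> skip
r=66=1000010 popcount=2 -> skip
r=67=1000011 popcount=3 -> skip
r=68=1000100 popcount=2 -> skip
r=69=1000101 popcount=3 -> skip
r=70=1000110 popcount=3 -> skip
r=71=1000111 popcount=4 -> skip
r=72=1001000 popcount=2 -> skip
r=73=1001001 popcount=3 -> skip
r=74=1001010 popcount=3 -> skip
r=75=1001011 popcount=4 -> skip
r=76=1001100 popcount=3 -> skip
r=77=1001101 popcount=4 -> skip
r=78=1001110 popcount=4 -> skip
r=79=1001111 popcount=5 -> skip
Kept rows: 63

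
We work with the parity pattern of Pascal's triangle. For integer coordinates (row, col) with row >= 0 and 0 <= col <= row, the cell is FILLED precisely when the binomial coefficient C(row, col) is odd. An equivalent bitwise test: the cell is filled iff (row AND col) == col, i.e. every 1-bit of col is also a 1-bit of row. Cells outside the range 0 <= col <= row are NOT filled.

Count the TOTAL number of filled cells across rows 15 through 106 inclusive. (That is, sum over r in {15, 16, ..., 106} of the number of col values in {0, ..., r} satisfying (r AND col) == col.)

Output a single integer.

Answer: 1298

Derivation:
r15=1111 pc4: +16 =16
r16=10000 pc1: +2 =18
r17=10001 pc2: +4 =22
r18=10010 pc2: +4 =26
r19=10011 pc3: +8 =34
r20=10100 pc2: +4 =38
r21=10101 pc3: +8 =46
r22=10110 pc3: +8 =54
r23=10111 pc4: +16 =70
r24=11000 pc2: +4 =74
r25=11001 pc3: +8 =82
r26=11010 pc3: +8 =90
r27=11011 pc4: +16 =106
r28=11100 pc3: +8 =114
r29=11101 pc4: +16 =130
r30=11110 pc4: +16 =146
r31=11111 pc5: +32 =178
r32=100000 pc1: +2 =180
r33=100001 pc2: +4 =184
r34=100010 pc2: +4 =188
r35=100011 pc3: +8 =196
r36=100100 pc2: +4 =200
r37=100101 pc3: +8 =208
r38=100110 pc3: +8 =216
r39=100111 pc4: +16 =232
r40=101000 pc2: +4 =236
r41=101001 pc3: +8 =244
r42=101010 pc3: +8 =252
r43=101011 pc4: +16 =268
r44=101100 pc3: +8 =276
r45=101101 pc4: +16 =292
r46=101110 pc4: +16 =308
r47=101111 pc5: +32 =340
r48=110000 pc2: +4 =344
r49=110001 pc3: +8 =352
r50=110010 pc3: +8 =360
r51=110011 pc4: +16 =376
r52=110100 pc3: +8 =384
r53=110101 pc4: +16 =400
r54=110110 pc4: +16 =416
r55=110111 pc5: +32 =448
r56=111000 pc3: +8 =456
r57=111001 pc4: +16 =472
r58=111010 pc4: +16 =488
r59=111011 pc5: +32 =520
r60=111100 pc4: +16 =536
r61=111101 pc5: +32 =568
r62=111110 pc5: +32 =600
r63=111111 pc6: +64 =664
r64=1000000 pc1: +2 =666
r65=1000001 pc2: +4 =670
r66=1000010 pc2: +4 =674
r67=1000011 pc3: +8 =682
r68=1000100 pc2: +4 =686
r69=1000101 pc3: +8 =694
r70=1000110 pc3: +8 =702
r71=1000111 pc4: +16 =718
r72=1001000 pc2: +4 =722
r73=1001001 pc3: +8 =730
r74=1001010 pc3: +8 =738
r75=1001011 pc4: +16 =754
r76=1001100 pc3: +8 =762
r77=1001101 pc4: +16 =778
r78=1001110 pc4: +16 =794
r79=1001111 pc5: +32 =826
r80=1010000 pc2: +4 =830
r81=1010001 pc3: +8 =838
r82=1010010 pc3: +8 =846
r83=1010011 pc4: +16 =862
r84=1010100 pc3: +8 =870
r85=1010101 pc4: +16 =886
r86=1010110 pc4: +16 =902
r87=1010111 pc5: +32 =934
r88=1011000 pc3: +8 =942
r89=1011001 pc4: +16 =958
r90=1011010 pc4: +16 =974
r91=1011011 pc5: +32 =1006
r92=1011100 pc4: +16 =1022
r93=1011101 pc5: +32 =1054
r94=1011110 pc5: +32 =1086
r95=1011111 pc6: +64 =1150
r96=1100000 pc2: +4 =1154
r97=1100001 pc3: +8 =1162
r98=1100010 pc3: +8 =1170
r99=1100011 pc4: +16 =1186
r100=1100100 pc3: +8 =1194
r101=1100101 pc4: +16 =1210
r102=1100110 pc4: +16 =1226
r103=1100111 pc5: +32 =1258
r104=1101000 pc3: +8 =1266
r105=1101001 pc4: +16 =1282
r106=1101010 pc4: +16 =1298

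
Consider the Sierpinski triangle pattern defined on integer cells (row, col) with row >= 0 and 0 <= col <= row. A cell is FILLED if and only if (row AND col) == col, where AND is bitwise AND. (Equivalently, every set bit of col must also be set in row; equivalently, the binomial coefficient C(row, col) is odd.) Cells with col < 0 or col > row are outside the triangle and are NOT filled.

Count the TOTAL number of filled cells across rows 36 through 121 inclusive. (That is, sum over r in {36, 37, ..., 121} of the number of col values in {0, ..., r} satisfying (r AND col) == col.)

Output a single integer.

Answer: 1542

Derivation:
r36=100100 pc2: +4 =4
r37=100101 pc3: +8 =12
r38=100110 pc3: +8 =20
r39=100111 pc4: +16 =36
r40=101000 pc2: +4 =40
r41=101001 pc3: +8 =48
r42=101010 pc3: +8 =56
r43=101011 pc4: +16 =72
r44=101100 pc3: +8 =80
r45=101101 pc4: +16 =96
r46=101110 pc4: +16 =112
r47=101111 pc5: +32 =144
r48=110000 pc2: +4 =148
r49=110001 pc3: +8 =156
r50=110010 pc3: +8 =164
r51=110011 pc4: +16 =180
r52=110100 pc3: +8 =188
r53=110101 pc4: +16 =204
r54=110110 pc4: +16 =220
r55=110111 pc5: +32 =252
r56=111000 pc3: +8 =260
r57=111001 pc4: +16 =276
r58=111010 pc4: +16 =292
r59=111011 pc5: +32 =324
r60=111100 pc4: +16 =340
r61=111101 pc5: +32 =372
r62=111110 pc5: +32 =404
r63=111111 pc6: +64 =468
r64=1000000 pc1: +2 =470
r65=1000001 pc2: +4 =474
r66=1000010 pc2: +4 =478
r67=1000011 pc3: +8 =486
r68=1000100 pc2: +4 =490
r69=1000101 pc3: +8 =498
r70=1000110 pc3: +8 =506
r71=1000111 pc4: +16 =522
r72=1001000 pc2: +4 =526
r73=1001001 pc3: +8 =534
r74=1001010 pc3: +8 =542
r75=1001011 pc4: +16 =558
r76=1001100 pc3: +8 =566
r77=1001101 pc4: +16 =582
r78=1001110 pc4: +16 =598
r79=1001111 pc5: +32 =630
r80=1010000 pc2: +4 =634
r81=1010001 pc3: +8 =642
r82=1010010 pc3: +8 =650
r83=1010011 pc4: +16 =666
r84=1010100 pc3: +8 =674
r85=1010101 pc4: +16 =690
r86=1010110 pc4: +16 =706
r87=1010111 pc5: +32 =738
r88=1011000 pc3: +8 =746
r89=1011001 pc4: +16 =762
r90=1011010 pc4: +16 =778
r91=1011011 pc5: +32 =810
r92=1011100 pc4: +16 =826
r93=1011101 pc5: +32 =858
r94=1011110 pc5: +32 =890
r95=1011111 pc6: +64 =954
r96=1100000 pc2: +4 =958
r97=1100001 pc3: +8 =966
r98=1100010 pc3: +8 =974
r99=1100011 pc4: +16 =990
r100=1100100 pc3: +8 =998
r101=1100101 pc4: +16 =1014
r102=1100110 pc4: +16 =1030
r103=1100111 pc5: +32 =1062
r104=1101000 pc3: +8 =1070
r105=1101001 pc4: +16 =1086
r106=1101010 pc4: +16 =1102
r107=1101011 pc5: +32 =1134
r108=1101100 pc4: +16 =1150
r109=1101101 pc5: +32 =1182
r110=1101110 pc5: +32 =1214
r111=1101111 pc6: +64 =1278
r112=1110000 pc3: +8 =1286
r113=1110001 pc4: +16 =1302
r114=1110010 pc4: +16 =1318
r115=1110011 pc5: +32 =1350
r116=1110100 pc4: +16 =1366
r117=1110101 pc5: +32 =1398
r118=1110110 pc5: +32 =1430
r119=1110111 pc6: +64 =1494
r120=1111000 pc4: +16 =1510
r121=1111001 pc5: +32 =1542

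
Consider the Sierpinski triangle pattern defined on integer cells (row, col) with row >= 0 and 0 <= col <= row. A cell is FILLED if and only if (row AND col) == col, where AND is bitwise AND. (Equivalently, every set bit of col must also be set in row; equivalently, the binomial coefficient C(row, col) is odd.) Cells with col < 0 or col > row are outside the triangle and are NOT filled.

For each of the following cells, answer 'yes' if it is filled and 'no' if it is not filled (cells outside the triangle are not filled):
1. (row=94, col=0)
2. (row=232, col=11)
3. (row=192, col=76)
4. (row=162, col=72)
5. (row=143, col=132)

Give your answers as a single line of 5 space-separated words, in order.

(94,0): row=0b1011110, col=0b0, row AND col = 0b0 = 0; 0 == 0 -> filled
(232,11): row=0b11101000, col=0b1011, row AND col = 0b1000 = 8; 8 != 11 -> empty
(192,76): row=0b11000000, col=0b1001100, row AND col = 0b1000000 = 64; 64 != 76 -> empty
(162,72): row=0b10100010, col=0b1001000, row AND col = 0b0 = 0; 0 != 72 -> empty
(143,132): row=0b10001111, col=0b10000100, row AND col = 0b10000100 = 132; 132 == 132 -> filled

Answer: yes no no no yes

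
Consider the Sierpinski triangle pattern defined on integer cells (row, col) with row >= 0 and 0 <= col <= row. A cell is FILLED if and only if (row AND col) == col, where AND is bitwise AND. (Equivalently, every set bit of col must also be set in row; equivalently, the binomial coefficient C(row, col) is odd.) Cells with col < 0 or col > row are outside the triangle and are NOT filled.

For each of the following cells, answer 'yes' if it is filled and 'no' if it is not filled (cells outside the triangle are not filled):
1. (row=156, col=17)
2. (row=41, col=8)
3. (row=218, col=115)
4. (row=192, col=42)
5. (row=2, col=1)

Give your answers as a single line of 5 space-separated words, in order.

(156,17): row=0b10011100, col=0b10001, row AND col = 0b10000 = 16; 16 != 17 -> empty
(41,8): row=0b101001, col=0b1000, row AND col = 0b1000 = 8; 8 == 8 -> filled
(218,115): row=0b11011010, col=0b1110011, row AND col = 0b1010010 = 82; 82 != 115 -> empty
(192,42): row=0b11000000, col=0b101010, row AND col = 0b0 = 0; 0 != 42 -> empty
(2,1): row=0b10, col=0b1, row AND col = 0b0 = 0; 0 != 1 -> empty

Answer: no yes no no no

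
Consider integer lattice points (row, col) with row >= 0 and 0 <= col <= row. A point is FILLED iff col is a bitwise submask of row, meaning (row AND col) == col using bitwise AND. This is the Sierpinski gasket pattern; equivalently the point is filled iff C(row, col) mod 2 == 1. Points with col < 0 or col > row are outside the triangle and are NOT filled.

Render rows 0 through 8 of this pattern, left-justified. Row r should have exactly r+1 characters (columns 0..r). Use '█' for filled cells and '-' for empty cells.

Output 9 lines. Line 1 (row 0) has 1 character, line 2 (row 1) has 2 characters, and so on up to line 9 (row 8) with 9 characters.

Answer: █
██
█-█
████
█---█
██--██
█-█-█-█
████████
█-------█

Derivation:
r0=0: █
r1=1: ██
r2=10: █-█
r3=11: ████
r4=100: █---█
r5=101: ██--██
r6=110: █-█-█-█
r7=111: ████████
r8=1000: █-------█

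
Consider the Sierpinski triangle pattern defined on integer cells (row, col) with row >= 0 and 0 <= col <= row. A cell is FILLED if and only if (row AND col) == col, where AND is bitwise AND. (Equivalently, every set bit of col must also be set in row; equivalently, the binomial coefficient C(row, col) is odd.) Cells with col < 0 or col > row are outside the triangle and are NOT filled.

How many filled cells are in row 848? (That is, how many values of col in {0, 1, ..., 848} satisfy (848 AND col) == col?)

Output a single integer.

848 in binary = 1101010000
popcount(848) = number of 1-bits in 1101010000 = 4
A col c satisfies (848 AND c) == c iff every set bit of c is also set in 848; each of the 4 set bits of 848 can independently be on or off in c.
count = 2^4 = 16

Answer: 16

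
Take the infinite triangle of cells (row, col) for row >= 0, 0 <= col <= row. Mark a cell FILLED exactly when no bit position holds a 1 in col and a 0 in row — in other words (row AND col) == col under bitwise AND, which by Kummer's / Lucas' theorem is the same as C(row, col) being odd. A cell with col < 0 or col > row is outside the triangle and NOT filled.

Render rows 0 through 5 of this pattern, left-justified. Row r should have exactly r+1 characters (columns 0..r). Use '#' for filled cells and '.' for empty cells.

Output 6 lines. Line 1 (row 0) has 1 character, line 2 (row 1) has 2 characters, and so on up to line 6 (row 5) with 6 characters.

Answer: #
##
#.#
####
#...#
##..##

Derivation:
r0=0: #
r1=1: ##
r2=10: #.#
r3=11: ####
r4=100: #...#
r5=101: ##..##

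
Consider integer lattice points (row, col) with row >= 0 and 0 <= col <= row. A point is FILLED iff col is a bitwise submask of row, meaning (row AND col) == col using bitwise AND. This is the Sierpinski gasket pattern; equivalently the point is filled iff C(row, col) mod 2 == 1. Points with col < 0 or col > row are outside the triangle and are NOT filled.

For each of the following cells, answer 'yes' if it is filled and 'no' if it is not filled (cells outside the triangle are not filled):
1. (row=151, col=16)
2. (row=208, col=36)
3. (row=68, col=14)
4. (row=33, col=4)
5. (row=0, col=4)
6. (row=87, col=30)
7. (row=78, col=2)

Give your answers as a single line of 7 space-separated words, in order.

(151,16): row=0b10010111, col=0b10000, row AND col = 0b10000 = 16; 16 == 16 -> filled
(208,36): row=0b11010000, col=0b100100, row AND col = 0b0 = 0; 0 != 36 -> empty
(68,14): row=0b1000100, col=0b1110, row AND col = 0b100 = 4; 4 != 14 -> empty
(33,4): row=0b100001, col=0b100, row AND col = 0b0 = 0; 0 != 4 -> empty
(0,4): col outside [0, 0] -> not filled
(87,30): row=0b1010111, col=0b11110, row AND col = 0b10110 = 22; 22 != 30 -> empty
(78,2): row=0b1001110, col=0b10, row AND col = 0b10 = 2; 2 == 2 -> filled

Answer: yes no no no no no yes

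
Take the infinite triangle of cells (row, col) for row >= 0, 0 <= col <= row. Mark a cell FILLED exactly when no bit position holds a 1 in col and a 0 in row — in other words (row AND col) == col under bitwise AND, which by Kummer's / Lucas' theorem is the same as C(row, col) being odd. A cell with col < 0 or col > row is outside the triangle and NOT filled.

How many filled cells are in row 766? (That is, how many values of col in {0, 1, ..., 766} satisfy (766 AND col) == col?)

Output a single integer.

766 in binary = 1011111110
popcount(766) = number of 1-bits in 1011111110 = 8
A col c satisfies (766 AND c) == c iff every set bit of c is also set in 766; each of the 8 set bits of 766 can independently be on or off in c.
count = 2^8 = 256

Answer: 256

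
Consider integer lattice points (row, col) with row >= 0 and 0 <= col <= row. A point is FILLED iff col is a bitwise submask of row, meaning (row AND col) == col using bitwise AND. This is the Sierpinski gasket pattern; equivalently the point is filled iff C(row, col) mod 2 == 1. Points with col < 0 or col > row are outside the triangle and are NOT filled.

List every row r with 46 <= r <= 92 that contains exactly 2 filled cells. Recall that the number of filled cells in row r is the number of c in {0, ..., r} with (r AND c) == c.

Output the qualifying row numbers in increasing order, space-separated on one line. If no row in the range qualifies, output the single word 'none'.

Answer: 64

Derivation:
Row r has 2^popcount(r) filled cells, so we need popcount(r) = log2(2) = 1.
Scan r = 46..92 and keep those with exactly 1 one-bits:
r=46=101110 popcount=4 -> skip
r=47=101111 popcount=5 -> skip
r=48=110000 popcount=2 -> skip
r=49=110001 popcount=3 -> skip
r=50=110010 popcount=3 -> skip
r=51=110011 popcount=4 -> skip
r=52=110100 popcount=3 -> skip
r=53=110101 popcount=4 -> skip
r=54=110110 popcount=4 -> skip
r=55=110111 popcount=5 -> skip
r=56=111000 popcount=3 -> skip
r=57=111001 popcount=4 -> skip
r=58=111010 popcount=4 -> skip
r=59=111011 popcount=5 -> skip
r=60=111100 popcount=4 -> skip
r=61=111101 popcount=5 -> skip
r=62=111110 popcount=5 -> skip
r=63=111111 popcount=6 -> skip
r=64=1000000 popcount=1 -> KEEP
r=65=1000001 popcount=2 -> skip
r=66=1000010 popcount=2 -> skip
r=67=1000011 popcount=3 -> skip
r=68=1000100 popcount=2 -> skip
r=69=1000101 popcount=3 -> skip
r=70=1000110 popcount=3 -> skip
r=71=1000111 popcount=4 -> skip
r=72=1001000 popcount=2 -> skip
r=73=1001001 popcount=3 -> skip
r=74=1001010 popcount=3 -> skip
r=75=1001011 popcount=4 -> skip
r=76=1001100 popcount=3 -> skip
r=77=1001101 popcount=4 -> skip
r=78=1001110 popcount=4 -> skip
r=79=1001111 popcount=5 -> skip
r=80=1010000 popcount=2 -> skip
r=81=1010001 popcount=3 -> skip
r=82=1010010 popcount=3 -> skip
r=83=1010011 popcount=4 -> skip
r=84=1010100 popcount=3 -> skip
r=85=1010101 popcount=4 -> skip
r=86=1010110 popcount=4 -> skip
r=87=1010111 popcount=5 -> skip
r=88=1011000 popcount=3 -> skip
r=89=1011001 popcount=4 -> skip
r=90=1011010 popcount=4 -> skip
r=91=1011011 popcount=5 -> skip
r=92=1011100 popcount=4 -> skip
Kept rows: 64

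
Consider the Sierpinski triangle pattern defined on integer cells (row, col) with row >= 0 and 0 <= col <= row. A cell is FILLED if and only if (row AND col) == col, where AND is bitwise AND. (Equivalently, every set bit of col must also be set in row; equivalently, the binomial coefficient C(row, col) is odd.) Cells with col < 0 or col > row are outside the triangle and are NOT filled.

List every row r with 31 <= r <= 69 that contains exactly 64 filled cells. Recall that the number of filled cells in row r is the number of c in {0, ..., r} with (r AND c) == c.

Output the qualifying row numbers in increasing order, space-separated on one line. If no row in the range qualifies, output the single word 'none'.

Row r has 2^popcount(r) filled cells, so we need popcount(r) = log2(64) = 6.
Scan r = 31..69 and keep those with exactly 6 one-bits:
r=31=11111 popcount=5 -> skip
r=32=100000 popcount=1 -> skip
r=33=100001 popcount=2 -> skip
r=34=100010 popcount=2 -> skip
r=35=100011 popcount=3 -> skip
r=36=100100 popcount=2 -> skip
r=37=100101 popcount=3 -> skip
r=38=100110 popcount=3 -> skip
r=39=100111 popcount=4 -> skip
r=40=101000 popcount=2 -> skip
r=41=101001 popcount=3 -> skip
r=42=101010 popcount=3 -> skip
r=43=101011 popcount=4 -> skip
r=44=101100 popcount=3 -> skip
r=45=101101 popcount=4 -> skip
r=46=101110 popcount=4 -> skip
r=47=101111 popcount=5 -> skip
r=48=110000 popcount=2 -> skip
r=49=110001 popcount=3 -> skip
r=50=110010 popcount=3 -> skip
r=51=110011 popcount=4 -> skip
r=52=110100 popcount=3 -> skip
r=53=110101 popcount=4 -> skip
r=54=110110 popcount=4 -> skip
r=55=110111 popcount=5 -> skip
r=56=111000 popcount=3 -> skip
r=57=111001 popcount=4 -> skip
r=58=111010 popcount=4 -> skip
r=59=111011 popcount=5 -> skip
r=60=111100 popcount=4 -> skip
r=61=111101 popcount=5 -> skip
r=62=111110 popcount=5 -> skip
r=63=111111 popcount=6 -> KEEP
r=64=1000000 popcount=1 -> skip
r=65=1000001 popcount=2 -> skip
r=66=1000010 popcount=2 -> skip
r=67=1000011 popcount=3 -> skip
r=68=1000100 popcount=2 -> skip
r=69=1000101 popcount=3 -> skip
Kept rows: 63

Answer: 63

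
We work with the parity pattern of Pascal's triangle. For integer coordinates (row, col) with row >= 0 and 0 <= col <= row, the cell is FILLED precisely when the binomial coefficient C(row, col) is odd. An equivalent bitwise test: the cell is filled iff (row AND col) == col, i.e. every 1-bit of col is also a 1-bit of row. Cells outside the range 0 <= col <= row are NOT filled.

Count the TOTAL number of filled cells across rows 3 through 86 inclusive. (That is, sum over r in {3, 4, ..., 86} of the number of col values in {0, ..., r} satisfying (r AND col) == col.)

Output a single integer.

Answer: 962

Derivation:
r3=11 pc2: +4 =4
r4=100 pc1: +2 =6
r5=101 pc2: +4 =10
r6=110 pc2: +4 =14
r7=111 pc3: +8 =22
r8=1000 pc1: +2 =24
r9=1001 pc2: +4 =28
r10=1010 pc2: +4 =32
r11=1011 pc3: +8 =40
r12=1100 pc2: +4 =44
r13=1101 pc3: +8 =52
r14=1110 pc3: +8 =60
r15=1111 pc4: +16 =76
r16=10000 pc1: +2 =78
r17=10001 pc2: +4 =82
r18=10010 pc2: +4 =86
r19=10011 pc3: +8 =94
r20=10100 pc2: +4 =98
r21=10101 pc3: +8 =106
r22=10110 pc3: +8 =114
r23=10111 pc4: +16 =130
r24=11000 pc2: +4 =134
r25=11001 pc3: +8 =142
r26=11010 pc3: +8 =150
r27=11011 pc4: +16 =166
r28=11100 pc3: +8 =174
r29=11101 pc4: +16 =190
r30=11110 pc4: +16 =206
r31=11111 pc5: +32 =238
r32=100000 pc1: +2 =240
r33=100001 pc2: +4 =244
r34=100010 pc2: +4 =248
r35=100011 pc3: +8 =256
r36=100100 pc2: +4 =260
r37=100101 pc3: +8 =268
r38=100110 pc3: +8 =276
r39=100111 pc4: +16 =292
r40=101000 pc2: +4 =296
r41=101001 pc3: +8 =304
r42=101010 pc3: +8 =312
r43=101011 pc4: +16 =328
r44=101100 pc3: +8 =336
r45=101101 pc4: +16 =352
r46=101110 pc4: +16 =368
r47=101111 pc5: +32 =400
r48=110000 pc2: +4 =404
r49=110001 pc3: +8 =412
r50=110010 pc3: +8 =420
r51=110011 pc4: +16 =436
r52=110100 pc3: +8 =444
r53=110101 pc4: +16 =460
r54=110110 pc4: +16 =476
r55=110111 pc5: +32 =508
r56=111000 pc3: +8 =516
r57=111001 pc4: +16 =532
r58=111010 pc4: +16 =548
r59=111011 pc5: +32 =580
r60=111100 pc4: +16 =596
r61=111101 pc5: +32 =628
r62=111110 pc5: +32 =660
r63=111111 pc6: +64 =724
r64=1000000 pc1: +2 =726
r65=1000001 pc2: +4 =730
r66=1000010 pc2: +4 =734
r67=1000011 pc3: +8 =742
r68=1000100 pc2: +4 =746
r69=1000101 pc3: +8 =754
r70=1000110 pc3: +8 =762
r71=1000111 pc4: +16 =778
r72=1001000 pc2: +4 =782
r73=1001001 pc3: +8 =790
r74=1001010 pc3: +8 =798
r75=1001011 pc4: +16 =814
r76=1001100 pc3: +8 =822
r77=1001101 pc4: +16 =838
r78=1001110 pc4: +16 =854
r79=1001111 pc5: +32 =886
r80=1010000 pc2: +4 =890
r81=1010001 pc3: +8 =898
r82=1010010 pc3: +8 =906
r83=1010011 pc4: +16 =922
r84=1010100 pc3: +8 =930
r85=1010101 pc4: +16 =946
r86=1010110 pc4: +16 =962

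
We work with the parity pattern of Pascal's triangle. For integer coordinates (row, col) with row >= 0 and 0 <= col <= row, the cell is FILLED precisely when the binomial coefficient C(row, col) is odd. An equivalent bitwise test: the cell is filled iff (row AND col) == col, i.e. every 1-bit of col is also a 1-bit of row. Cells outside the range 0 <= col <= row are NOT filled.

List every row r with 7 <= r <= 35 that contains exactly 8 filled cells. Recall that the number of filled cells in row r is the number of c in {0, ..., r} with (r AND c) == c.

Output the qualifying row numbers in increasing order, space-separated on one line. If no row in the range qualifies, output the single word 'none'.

Row r has 2^popcount(r) filled cells, so we need popcount(r) = log2(8) = 3.
Scan r = 7..35 and keep those with exactly 3 one-bits:
r=7=111 popcount=3 -> KEEP
r=8=1000 popcount=1 -> skip
r=9=1001 popcount=2 -> skip
r=10=1010 popcount=2 -> skip
r=11=1011 popcount=3 -> KEEP
r=12=1100 popcount=2 -> skip
r=13=1101 popcount=3 -> KEEP
r=14=1110 popcount=3 -> KEEP
r=15=1111 popcount=4 -> skip
r=16=10000 popcount=1 -> skip
r=17=10001 popcount=2 -> skip
r=18=10010 popcount=2 -> skip
r=19=10011 popcount=3 -> KEEP
r=20=10100 popcount=2 -> skip
r=21=10101 popcount=3 -> KEEP
r=22=10110 popcount=3 -> KEEP
r=23=10111 popcount=4 -> skip
r=24=11000 popcount=2 -> skip
r=25=11001 popcount=3 -> KEEP
r=26=11010 popcount=3 -> KEEP
r=27=11011 popcount=4 -> skip
r=28=11100 popcount=3 -> KEEP
r=29=11101 popcount=4 -> skip
r=30=11110 popcount=4 -> skip
r=31=11111 popcount=5 -> skip
r=32=100000 popcount=1 -> skip
r=33=100001 popcount=2 -> skip
r=34=100010 popcount=2 -> skip
r=35=100011 popcount=3 -> KEEP
Kept rows: 7 11 13 14 19 21 22 25 26 28 35

Answer: 7 11 13 14 19 21 22 25 26 28 35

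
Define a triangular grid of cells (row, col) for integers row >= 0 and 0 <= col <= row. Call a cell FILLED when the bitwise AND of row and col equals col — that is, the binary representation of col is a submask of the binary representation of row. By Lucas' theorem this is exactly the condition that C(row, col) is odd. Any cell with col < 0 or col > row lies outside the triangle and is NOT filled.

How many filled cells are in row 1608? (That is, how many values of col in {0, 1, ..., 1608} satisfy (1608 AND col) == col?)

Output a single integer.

1608 in binary = 11001001000
popcount(1608) = number of 1-bits in 11001001000 = 4
A col c satisfies (1608 AND c) == c iff every set bit of c is also set in 1608; each of the 4 set bits of 1608 can independently be on or off in c.
count = 2^4 = 16

Answer: 16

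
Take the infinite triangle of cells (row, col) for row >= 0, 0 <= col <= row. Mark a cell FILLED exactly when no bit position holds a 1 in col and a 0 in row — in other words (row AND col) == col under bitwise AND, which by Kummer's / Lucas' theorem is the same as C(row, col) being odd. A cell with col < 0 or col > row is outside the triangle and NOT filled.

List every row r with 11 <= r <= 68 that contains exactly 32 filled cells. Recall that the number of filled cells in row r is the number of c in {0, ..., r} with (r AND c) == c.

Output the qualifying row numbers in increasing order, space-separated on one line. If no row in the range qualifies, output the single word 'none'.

Answer: 31 47 55 59 61 62

Derivation:
Row r has 2^popcount(r) filled cells, so we need popcount(r) = log2(32) = 5.
Scan r = 11..68 and keep those with exactly 5 one-bits:
r=11=1011 popcount=3 -> skip
r=12=1100 popcount=2 -> skip
r=13=1101 popcount=3 -> skip
r=14=1110 popcount=3 -> skip
r=15=1111 popcount=4 -> skip
r=16=10000 popcount=1 -> skip
r=17=10001 popcount=2 -> skip
r=18=10010 popcount=2 -> skip
r=19=10011 popcount=3 -> skip
r=20=10100 popcount=2 -> skip
r=21=10101 popcount=3 -> skip
r=22=10110 popcount=3 -> skip
r=23=10111 popcount=4 -> skip
r=24=11000 popcount=2 -> skip
r=25=11001 popcount=3 -> skip
r=26=11010 popcount=3 -> skip
r=27=11011 popcount=4 -> skip
r=28=11100 popcount=3 -> skip
r=29=11101 popcount=4 -> skip
r=30=11110 popcount=4 -> skip
r=31=11111 popcount=5 -> KEEP
r=32=100000 popcount=1 -> skip
r=33=100001 popcount=2 -> skip
r=34=100010 popcount=2 -> skip
r=35=100011 popcount=3 -> skip
r=36=100100 popcount=2 -> skip
r=37=100101 popcount=3 -> skip
r=38=100110 popcount=3 -> skip
r=39=100111 popcount=4 -> skip
r=40=101000 popcount=2 -> skip
r=41=101001 popcount=3 -> skip
r=42=101010 popcount=3 -> skip
r=43=101011 popcount=4 -> skip
r=44=101100 popcount=3 -> skip
r=45=101101 popcount=4 -> skip
r=46=101110 popcount=4 -> skip
r=47=101111 popcount=5 -> KEEP
r=48=110000 popcount=2 -> skip
r=49=110001 popcount=3 -> skip
r=50=110010 popcount=3 -> skip
r=51=110011 popcount=4 -> skip
r=52=110100 popcount=3 -> skip
r=53=110101 popcount=4 -> skip
r=54=110110 popcount=4 -> skip
r=55=110111 popcount=5 -> KEEP
r=56=111000 popcount=3 -> skip
r=57=111001 popcount=4 -> skip
r=58=111010 popcount=4 -> skip
r=59=111011 popcount=5 -> KEEP
r=60=111100 popcount=4 -> skip
r=61=111101 popcount=5 -> KEEP
r=62=111110 popcount=5 -> KEEP
r=63=111111 popcount=6 -> skip
r=64=1000000 popcount=1 -> skip
r=65=1000001 popcount=2 -> skip
r=66=1000010 popcount=2 -> skip
r=67=1000011 popcount=3 -> skip
r=68=1000100 popcount=2 -> skip
Kept rows: 31 47 55 59 61 62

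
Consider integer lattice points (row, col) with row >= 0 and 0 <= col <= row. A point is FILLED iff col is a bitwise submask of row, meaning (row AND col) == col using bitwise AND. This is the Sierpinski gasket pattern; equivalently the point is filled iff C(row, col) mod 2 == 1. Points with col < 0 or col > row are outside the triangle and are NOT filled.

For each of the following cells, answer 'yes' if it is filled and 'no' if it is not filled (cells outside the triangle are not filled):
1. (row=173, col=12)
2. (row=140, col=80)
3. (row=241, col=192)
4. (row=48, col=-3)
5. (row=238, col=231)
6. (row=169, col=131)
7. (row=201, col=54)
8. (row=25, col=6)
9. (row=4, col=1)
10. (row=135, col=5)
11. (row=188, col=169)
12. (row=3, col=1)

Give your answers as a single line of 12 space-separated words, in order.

(173,12): row=0b10101101, col=0b1100, row AND col = 0b1100 = 12; 12 == 12 -> filled
(140,80): row=0b10001100, col=0b1010000, row AND col = 0b0 = 0; 0 != 80 -> empty
(241,192): row=0b11110001, col=0b11000000, row AND col = 0b11000000 = 192; 192 == 192 -> filled
(48,-3): col outside [0, 48] -> not filled
(238,231): row=0b11101110, col=0b11100111, row AND col = 0b11100110 = 230; 230 != 231 -> empty
(169,131): row=0b10101001, col=0b10000011, row AND col = 0b10000001 = 129; 129 != 131 -> empty
(201,54): row=0b11001001, col=0b110110, row AND col = 0b0 = 0; 0 != 54 -> empty
(25,6): row=0b11001, col=0b110, row AND col = 0b0 = 0; 0 != 6 -> empty
(4,1): row=0b100, col=0b1, row AND col = 0b0 = 0; 0 != 1 -> empty
(135,5): row=0b10000111, col=0b101, row AND col = 0b101 = 5; 5 == 5 -> filled
(188,169): row=0b10111100, col=0b10101001, row AND col = 0b10101000 = 168; 168 != 169 -> empty
(3,1): row=0b11, col=0b1, row AND col = 0b1 = 1; 1 == 1 -> filled

Answer: yes no yes no no no no no no yes no yes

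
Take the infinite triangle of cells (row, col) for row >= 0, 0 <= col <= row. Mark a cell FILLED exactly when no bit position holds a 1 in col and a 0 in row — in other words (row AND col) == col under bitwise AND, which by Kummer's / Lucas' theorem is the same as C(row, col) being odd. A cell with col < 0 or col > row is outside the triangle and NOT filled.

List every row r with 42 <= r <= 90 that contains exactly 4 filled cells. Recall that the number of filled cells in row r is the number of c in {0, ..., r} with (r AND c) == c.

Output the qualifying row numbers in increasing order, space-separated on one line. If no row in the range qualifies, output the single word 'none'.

Answer: 48 65 66 68 72 80

Derivation:
Row r has 2^popcount(r) filled cells, so we need popcount(r) = log2(4) = 2.
Scan r = 42..90 and keep those with exactly 2 one-bits:
r=42=101010 popcount=3 -> skip
r=43=101011 popcount=4 -> skip
r=44=101100 popcount=3 -> skip
r=45=101101 popcount=4 -> skip
r=46=101110 popcount=4 -> skip
r=47=101111 popcount=5 -> skip
r=48=110000 popcount=2 -> KEEP
r=49=110001 popcount=3 -> skip
r=50=110010 popcount=3 -> skip
r=51=110011 popcount=4 -> skip
r=52=110100 popcount=3 -> skip
r=53=110101 popcount=4 -> skip
r=54=110110 popcount=4 -> skip
r=55=110111 popcount=5 -> skip
r=56=111000 popcount=3 -> skip
r=57=111001 popcount=4 -> skip
r=58=111010 popcount=4 -> skip
r=59=111011 popcount=5 -> skip
r=60=111100 popcount=4 -> skip
r=61=111101 popcount=5 -> skip
r=62=111110 popcount=5 -> skip
r=63=111111 popcount=6 -> skip
r=64=1000000 popcount=1 -> skip
r=65=1000001 popcount=2 -> KEEP
r=66=1000010 popcount=2 -> KEEP
r=67=1000011 popcount=3 -> skip
r=68=1000100 popcount=2 -> KEEP
r=69=1000101 popcount=3 -> skip
r=70=1000110 popcount=3 -> skip
r=71=1000111 popcount=4 -> skip
r=72=1001000 popcount=2 -> KEEP
r=73=1001001 popcount=3 -> skip
r=74=1001010 popcount=3 -> skip
r=75=1001011 popcount=4 -> skip
r=76=1001100 popcount=3 -> skip
r=77=1001101 popcount=4 -> skip
r=78=1001110 popcount=4 -> skip
r=79=1001111 popcount=5 -> skip
r=80=1010000 popcount=2 -> KEEP
r=81=1010001 popcount=3 -> skip
r=82=1010010 popcount=3 -> skip
r=83=1010011 popcount=4 -> skip
r=84=1010100 popcount=3 -> skip
r=85=1010101 popcount=4 -> skip
r=86=1010110 popcount=4 -> skip
r=87=1010111 popcount=5 -> skip
r=88=1011000 popcount=3 -> skip
r=89=1011001 popcount=4 -> skip
r=90=1011010 popcount=4 -> skip
Kept rows: 48 65 66 68 72 80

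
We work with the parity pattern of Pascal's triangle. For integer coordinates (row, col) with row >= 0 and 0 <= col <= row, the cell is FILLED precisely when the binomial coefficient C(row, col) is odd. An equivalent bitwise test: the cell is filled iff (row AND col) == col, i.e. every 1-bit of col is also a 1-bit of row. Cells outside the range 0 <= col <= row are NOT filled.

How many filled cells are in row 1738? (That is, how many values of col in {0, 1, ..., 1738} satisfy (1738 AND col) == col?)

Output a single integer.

Answer: 64

Derivation:
1738 in binary = 11011001010
popcount(1738) = number of 1-bits in 11011001010 = 6
A col c satisfies (1738 AND c) == c iff every set bit of c is also set in 1738; each of the 6 set bits of 1738 can independently be on or off in c.
count = 2^6 = 64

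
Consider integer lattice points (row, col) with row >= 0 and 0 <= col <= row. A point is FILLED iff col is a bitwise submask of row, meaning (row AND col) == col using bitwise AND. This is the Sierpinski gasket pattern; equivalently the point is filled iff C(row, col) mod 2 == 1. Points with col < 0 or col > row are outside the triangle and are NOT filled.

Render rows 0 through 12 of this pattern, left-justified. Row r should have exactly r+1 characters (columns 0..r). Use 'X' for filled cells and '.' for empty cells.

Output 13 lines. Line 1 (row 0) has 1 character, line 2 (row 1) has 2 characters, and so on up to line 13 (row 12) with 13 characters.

r0=0: X
r1=1: XX
r2=10: X.X
r3=11: XXXX
r4=100: X...X
r5=101: XX..XX
r6=110: X.X.X.X
r7=111: XXXXXXXX
r8=1000: X.......X
r9=1001: XX......XX
r10=1010: X.X.....X.X
r11=1011: XXXX....XXXX
r12=1100: X...X...X...X

Answer: X
XX
X.X
XXXX
X...X
XX..XX
X.X.X.X
XXXXXXXX
X.......X
XX......XX
X.X.....X.X
XXXX....XXXX
X...X...X...X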